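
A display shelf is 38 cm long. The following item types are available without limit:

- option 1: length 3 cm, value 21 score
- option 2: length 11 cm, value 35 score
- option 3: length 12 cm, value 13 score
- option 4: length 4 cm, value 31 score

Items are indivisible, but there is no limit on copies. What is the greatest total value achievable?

290 score

Best value-per-unit is option 4 at 31/4; filling with it alone gives 9×31 = 279.
Optimal mix: 2×option 1 + 8×option 4 → length 38, value 290.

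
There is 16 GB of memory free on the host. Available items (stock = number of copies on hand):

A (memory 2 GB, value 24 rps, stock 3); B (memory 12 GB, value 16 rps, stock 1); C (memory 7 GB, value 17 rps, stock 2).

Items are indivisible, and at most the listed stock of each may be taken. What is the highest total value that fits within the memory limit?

Best selections within memory 16 and stock limits:
- 3×A + 1×C: memory 13, value 89
- 3×A: memory 6, value 72
- 2×A + 1×C: memory 11, value 65
Best: 89 rps.

89 rps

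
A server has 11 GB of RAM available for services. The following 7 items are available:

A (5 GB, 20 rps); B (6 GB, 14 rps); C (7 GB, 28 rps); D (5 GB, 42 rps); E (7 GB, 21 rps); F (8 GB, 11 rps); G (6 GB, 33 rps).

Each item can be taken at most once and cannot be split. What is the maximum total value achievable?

Check high-value combinations within 11 GB:
- D+G: memory 5+6=11, value 42+33=75
- A+D: memory 5+5=10, value 20+42=62
- B+D: memory 6+5=11, value 14+42=56
Best: 75 rps.

75 rps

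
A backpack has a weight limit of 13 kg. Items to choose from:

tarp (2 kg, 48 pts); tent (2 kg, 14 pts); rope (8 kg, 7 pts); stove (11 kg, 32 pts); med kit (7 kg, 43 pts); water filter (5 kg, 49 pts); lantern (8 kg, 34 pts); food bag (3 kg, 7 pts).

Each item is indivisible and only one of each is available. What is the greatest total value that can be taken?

This is a 0/1 knapsack; check combinations near the capacity.
- tarp+tent+water filter+food bag: weight 2+2+5+3=12, value 48+14+49+7=118
- tarp+tent+water filter: weight 2+2+5=9, value 48+14+49=111
- tarp+tent+med kit: weight 2+2+7=11, value 48+14+43=105
Best: 118 pts.

118 pts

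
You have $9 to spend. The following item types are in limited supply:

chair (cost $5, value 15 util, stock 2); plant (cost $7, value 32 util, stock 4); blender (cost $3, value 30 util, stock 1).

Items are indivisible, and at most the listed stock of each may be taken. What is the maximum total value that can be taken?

45 util

Best selections within cost 9 and stock limits:
- 1×chair + 1×blender: cost 8, value 45
- 1×plant: cost 7, value 32
Best: 45 util.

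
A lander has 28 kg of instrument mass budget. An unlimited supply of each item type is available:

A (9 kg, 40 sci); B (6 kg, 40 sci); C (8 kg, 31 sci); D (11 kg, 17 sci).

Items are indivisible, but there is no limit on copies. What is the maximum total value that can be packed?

160 sci

Best value-per-unit is B at 40/6; filling with it alone gives 4×40 = 160.
Optimal mix: 1×A + 3×B → mass 27, value 160.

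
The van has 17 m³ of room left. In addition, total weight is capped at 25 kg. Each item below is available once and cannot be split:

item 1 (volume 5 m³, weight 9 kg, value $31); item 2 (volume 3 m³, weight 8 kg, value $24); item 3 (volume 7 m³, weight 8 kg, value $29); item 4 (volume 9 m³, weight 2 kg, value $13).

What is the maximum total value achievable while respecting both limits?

$84

Feasible sets respecting both limits:
- item 1+item 2+item 3: volume 15, weight 25, value 84
- item 1+item 2+item 4: volume 17, weight 19, value 68
- item 1+item 3: volume 12, weight 17, value 60
Best: $84.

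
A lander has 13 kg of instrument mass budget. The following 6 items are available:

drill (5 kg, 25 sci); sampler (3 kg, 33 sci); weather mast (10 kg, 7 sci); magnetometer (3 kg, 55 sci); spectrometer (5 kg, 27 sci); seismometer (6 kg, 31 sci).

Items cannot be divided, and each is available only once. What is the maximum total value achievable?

Check high-value combinations within 13 kg:
- sampler+magnetometer+seismometer: mass 3+3+6=12, value 33+55+31=119
- sampler+magnetometer+spectrometer: mass 3+3+5=11, value 33+55+27=115
- drill+sampler+magnetometer: mass 5+3+3=11, value 25+33+55=113
Best: 119 sci.

119 sci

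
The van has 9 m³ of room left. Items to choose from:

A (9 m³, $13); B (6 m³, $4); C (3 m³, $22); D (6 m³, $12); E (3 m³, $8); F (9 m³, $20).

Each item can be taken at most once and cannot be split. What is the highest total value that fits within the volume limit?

Check high-value combinations within 9 m³:
- C+D: volume 3+6=9, value 22+12=34
- C+E: volume 3+3=6, value 22+8=30
- B+C: volume 6+3=9, value 4+22=26
- C: volume 3, value 22
Best: $34.

$34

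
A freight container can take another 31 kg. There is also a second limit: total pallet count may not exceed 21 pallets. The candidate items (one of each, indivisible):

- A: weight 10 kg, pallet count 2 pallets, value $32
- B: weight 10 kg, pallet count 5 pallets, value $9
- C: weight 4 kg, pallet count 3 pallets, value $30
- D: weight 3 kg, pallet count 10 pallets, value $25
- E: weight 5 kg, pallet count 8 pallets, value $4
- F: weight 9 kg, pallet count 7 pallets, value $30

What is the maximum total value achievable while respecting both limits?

Feasible sets respecting both limits:
- A+B+C+D: weight 27, pallet count 20, value 96
- A+C+E+F: weight 28, pallet count 20, value 96
- A+C+F: weight 23, pallet count 12, value 92
- A+C+D: weight 17, pallet count 15, value 87
Best: $96.

$96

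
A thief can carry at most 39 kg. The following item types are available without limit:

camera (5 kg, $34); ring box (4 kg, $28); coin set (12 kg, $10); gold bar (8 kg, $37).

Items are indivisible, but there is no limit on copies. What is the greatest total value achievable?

Best value-per-unit is ring box at 28/4; filling with it alone gives 9×28 = 252.
Optimal mix: 3×camera + 6×ring box → weight 39, value 270.

$270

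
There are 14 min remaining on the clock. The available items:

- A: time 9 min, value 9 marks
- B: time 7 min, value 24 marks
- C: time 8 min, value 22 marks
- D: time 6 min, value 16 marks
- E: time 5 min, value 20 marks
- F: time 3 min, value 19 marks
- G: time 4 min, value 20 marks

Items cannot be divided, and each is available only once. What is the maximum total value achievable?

Check high-value combinations within 14 min:
- B+F+G: time 7+3+4=14, value 24+19+20=63
- E+F+G: time 5+3+4=12, value 20+19+20=59
- D+F+G: time 6+3+4=13, value 16+19+20=55
- D+E+F: time 6+5+3=14, value 16+20+19=55
Best: 63 marks.

63 marks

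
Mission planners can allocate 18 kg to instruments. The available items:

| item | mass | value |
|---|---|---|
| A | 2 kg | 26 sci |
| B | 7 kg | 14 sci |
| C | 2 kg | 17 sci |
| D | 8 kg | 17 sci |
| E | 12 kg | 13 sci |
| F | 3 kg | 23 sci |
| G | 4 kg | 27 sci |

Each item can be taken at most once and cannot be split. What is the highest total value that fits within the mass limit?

Check high-value combinations within 18 kg:
- A+B+C+F+G: mass 2+7+2+3+4=18, value 26+14+17+23+27=107
- A+C+F+G: mass 2+2+3+4=11, value 26+17+23+27=93
- A+D+F+G: mass 2+8+3+4=17, value 26+17+23+27=93
Best: 107 sci.

107 sci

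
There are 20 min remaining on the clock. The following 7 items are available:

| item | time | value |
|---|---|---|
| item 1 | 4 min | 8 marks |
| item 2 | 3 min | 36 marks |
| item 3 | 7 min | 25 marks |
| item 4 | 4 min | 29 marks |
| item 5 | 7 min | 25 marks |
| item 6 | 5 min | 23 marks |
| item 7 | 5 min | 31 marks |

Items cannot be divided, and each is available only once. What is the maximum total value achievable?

Check high-value combinations within 20 min:
- item 2+item 3+item 4+item 7: time 3+7+4+5=19, value 36+25+29+31=121
- item 2+item 4+item 5+item 7: time 3+4+7+5=19, value 36+29+25+31=121
- item 2+item 4+item 6+item 7: time 3+4+5+5=17, value 36+29+23+31=119
- item 2+item 3+item 6+item 7: time 3+7+5+5=20, value 36+25+23+31=115
- item 2+item 5+item 6+item 7: time 3+7+5+5=20, value 36+25+23+31=115
Best: 121 marks.

121 marks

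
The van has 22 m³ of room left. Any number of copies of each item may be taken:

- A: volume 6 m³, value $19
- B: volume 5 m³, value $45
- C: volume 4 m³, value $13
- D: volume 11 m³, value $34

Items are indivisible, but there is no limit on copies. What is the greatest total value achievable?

$180

Best value-per-unit is B at 45/5, and filling with it alone uses volume 4×5=20. No mix of the others beats 4×45 = 180.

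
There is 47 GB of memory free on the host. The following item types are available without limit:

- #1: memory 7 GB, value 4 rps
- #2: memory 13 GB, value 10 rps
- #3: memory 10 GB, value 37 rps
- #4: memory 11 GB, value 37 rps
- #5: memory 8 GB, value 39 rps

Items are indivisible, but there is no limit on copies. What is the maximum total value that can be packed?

199 rps

Best value-per-unit is #5 at 39/8; filling with it alone gives 5×39 = 195.
Optimal mix: 1×#1 + 5×#5 → memory 47, value 199.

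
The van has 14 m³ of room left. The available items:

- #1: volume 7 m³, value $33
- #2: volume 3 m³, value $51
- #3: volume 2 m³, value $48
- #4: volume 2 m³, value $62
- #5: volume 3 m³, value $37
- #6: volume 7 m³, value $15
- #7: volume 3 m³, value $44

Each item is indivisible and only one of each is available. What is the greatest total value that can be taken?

This is a 0/1 knapsack; check combinations near the capacity.
- #2+#3+#4+#5+#7: volume 3+2+2+3+3=13, value 51+48+62+37+44=242
- #2+#3+#4+#7: volume 3+2+2+3=10, value 51+48+62+44=205
- #2+#3+#4+#5: volume 3+2+2+3=10, value 51+48+62+37=198
- #2+#4+#5+#7: volume 3+2+3+3=11, value 51+62+37+44=194
Best: $242.

$242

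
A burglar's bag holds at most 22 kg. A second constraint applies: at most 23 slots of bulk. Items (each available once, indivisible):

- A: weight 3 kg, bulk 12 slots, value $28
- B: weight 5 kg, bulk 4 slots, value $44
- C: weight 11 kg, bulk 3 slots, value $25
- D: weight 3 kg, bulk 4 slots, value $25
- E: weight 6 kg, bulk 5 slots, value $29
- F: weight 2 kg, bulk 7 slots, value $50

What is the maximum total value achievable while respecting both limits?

Feasible sets respecting both limits:
- B+D+E+F: weight 16, bulk 20, value 148
- B+C+D+F: weight 21, bulk 18, value 144
- C+D+E+F: weight 22, bulk 19, value 129
- B+E+F: weight 13, bulk 16, value 123
Best: $148.

$148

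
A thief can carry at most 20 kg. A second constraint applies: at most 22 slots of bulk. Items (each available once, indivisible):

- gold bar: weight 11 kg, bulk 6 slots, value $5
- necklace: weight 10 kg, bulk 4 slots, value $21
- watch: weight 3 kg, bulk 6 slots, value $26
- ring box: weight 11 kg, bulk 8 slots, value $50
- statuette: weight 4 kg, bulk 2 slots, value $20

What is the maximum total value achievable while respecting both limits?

$96

Feasible sets respecting both limits:
- watch+ring box+statuette: weight 18, bulk 16, value 96
- watch+ring box: weight 14, bulk 14, value 76
- ring box+statuette: weight 15, bulk 10, value 70
- necklace+watch+statuette: weight 17, bulk 12, value 67
Best: $96.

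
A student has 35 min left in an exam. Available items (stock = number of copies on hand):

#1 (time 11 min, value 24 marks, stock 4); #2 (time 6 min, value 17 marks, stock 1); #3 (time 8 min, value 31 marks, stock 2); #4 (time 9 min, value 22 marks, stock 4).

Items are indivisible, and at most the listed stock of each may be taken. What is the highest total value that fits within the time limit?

106 marks

Top feasible selections:
- 2×#3 + 2×#4: time 34, value 106
- 1×#1 + 1×#2 + 2×#3: time 33, value 103
Best: 106 marks.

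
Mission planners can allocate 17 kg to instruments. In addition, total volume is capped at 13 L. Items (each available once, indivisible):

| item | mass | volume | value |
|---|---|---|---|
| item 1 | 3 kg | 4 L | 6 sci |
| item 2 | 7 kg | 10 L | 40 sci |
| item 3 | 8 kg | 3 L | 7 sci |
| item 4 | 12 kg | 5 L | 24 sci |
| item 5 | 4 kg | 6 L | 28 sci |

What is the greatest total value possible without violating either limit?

Feasible sets respecting both limits:
- item 4+item 5: mass 16, volume 11, value 52
- item 2+item 3: mass 15, volume 13, value 47
- item 1+item 3+item 5: mass 15, volume 13, value 41
Best: 52 sci.

52 sci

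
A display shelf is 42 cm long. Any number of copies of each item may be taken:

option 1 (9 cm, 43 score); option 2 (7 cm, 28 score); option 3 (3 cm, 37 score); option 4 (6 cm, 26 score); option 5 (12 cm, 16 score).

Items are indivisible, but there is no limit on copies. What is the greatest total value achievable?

Best value-per-unit is option 3 at 37/3, and filling with it alone uses length 14×3=42. No mix of the others beats 14×37 = 518.

518 score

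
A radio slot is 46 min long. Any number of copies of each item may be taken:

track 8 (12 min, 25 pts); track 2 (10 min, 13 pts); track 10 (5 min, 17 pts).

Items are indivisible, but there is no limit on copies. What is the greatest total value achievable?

Best value-per-unit is track 10 at 17/5, and filling with it alone uses duration 9×5=45. No mix of the others beats 9×17 = 153.

153 pts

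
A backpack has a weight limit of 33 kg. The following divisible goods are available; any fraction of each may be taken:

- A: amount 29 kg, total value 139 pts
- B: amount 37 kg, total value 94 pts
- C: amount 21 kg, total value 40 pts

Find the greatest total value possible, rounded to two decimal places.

Take in order of value per unit:
- A (139/29 per unit): all 29 → value 139, running total 139.00
- B (94/37 per unit): 4 of 37 → value 4×94/37 = 10.1622, running total 149.16
Total 149.16.

149.16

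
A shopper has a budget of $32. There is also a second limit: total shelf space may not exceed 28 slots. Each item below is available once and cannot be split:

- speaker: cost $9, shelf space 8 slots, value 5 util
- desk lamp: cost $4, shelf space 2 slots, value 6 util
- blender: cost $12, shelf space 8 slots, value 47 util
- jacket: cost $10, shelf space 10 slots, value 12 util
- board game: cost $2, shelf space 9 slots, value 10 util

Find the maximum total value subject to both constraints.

Feasible sets respecting both limits:
- blender+jacket+board game: cost 24, shelf space 27, value 69
- speaker+desk lamp+blender+board game: cost 27, shelf space 27, value 68
- desk lamp+blender+jacket: cost 26, shelf space 20, value 65
- speaker+blender+jacket: cost 31, shelf space 26, value 64
Best: 69 util.

69 util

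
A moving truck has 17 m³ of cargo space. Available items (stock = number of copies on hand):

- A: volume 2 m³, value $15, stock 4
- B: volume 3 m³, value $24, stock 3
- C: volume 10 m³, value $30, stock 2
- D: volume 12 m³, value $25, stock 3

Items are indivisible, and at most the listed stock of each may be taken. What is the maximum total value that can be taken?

$132

Best selections within volume 17 and stock limits:
- 4×A + 3×B: volume 17, value 132
- 3×A + 3×B: volume 15, value 117
Best: $132.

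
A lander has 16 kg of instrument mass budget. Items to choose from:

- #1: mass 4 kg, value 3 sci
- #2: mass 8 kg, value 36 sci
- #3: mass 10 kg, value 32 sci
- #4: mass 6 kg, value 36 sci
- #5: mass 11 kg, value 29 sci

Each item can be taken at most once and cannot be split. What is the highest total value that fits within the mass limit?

Check high-value combinations within 16 kg:
- #2+#4: mass 8+6=14, value 36+36=72
- #3+#4: mass 10+6=16, value 32+36=68
- #1+#4: mass 4+6=10, value 3+36=39
- #1+#2: mass 4+8=12, value 3+36=39
- #4: mass 6, value 36
Best: 72 sci.

72 sci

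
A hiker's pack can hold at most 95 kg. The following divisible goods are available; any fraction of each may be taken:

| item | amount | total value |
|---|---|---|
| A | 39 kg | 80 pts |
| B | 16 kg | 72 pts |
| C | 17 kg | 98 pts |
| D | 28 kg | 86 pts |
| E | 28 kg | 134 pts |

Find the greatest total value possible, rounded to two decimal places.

402.31

Take in order of value per unit:
- C (98/17 per unit): all 17 → value 98, running total 98.00
- E (134/28 per unit): all 28 → value 134, running total 232.00
- B (72/16 per unit): all 16 → value 72, running total 304.00
- D (86/28 per unit): all 28 → value 86, running total 390.00
- A (80/39 per unit): 6 of 39 → value 6×80/39 = 12.3077, running total 402.31
Total 402.31.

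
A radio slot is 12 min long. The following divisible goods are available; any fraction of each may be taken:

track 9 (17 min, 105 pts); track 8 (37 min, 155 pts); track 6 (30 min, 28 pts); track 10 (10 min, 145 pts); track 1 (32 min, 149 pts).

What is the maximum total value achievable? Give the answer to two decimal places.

157.35

Take in order of value per unit:
- track 10 (145/10 per unit): all 10 → value 145, running total 145.00
- track 9 (105/17 per unit): 2 of 17 → value 2×105/17 = 12.3529, running total 157.35
Total 157.35.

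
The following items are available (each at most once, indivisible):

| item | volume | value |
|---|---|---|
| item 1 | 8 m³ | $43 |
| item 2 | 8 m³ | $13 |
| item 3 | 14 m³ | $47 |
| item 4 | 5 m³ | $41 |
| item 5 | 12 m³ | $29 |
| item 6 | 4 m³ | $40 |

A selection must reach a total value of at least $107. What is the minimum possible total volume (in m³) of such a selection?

17

Subsets with value ≥ 107, sorted by total volume:
- item 1+item 4+item 6: volume 17, value 124
- item 4+item 5+item 6: volume 21, value 110
Minimum volume: 17 m³.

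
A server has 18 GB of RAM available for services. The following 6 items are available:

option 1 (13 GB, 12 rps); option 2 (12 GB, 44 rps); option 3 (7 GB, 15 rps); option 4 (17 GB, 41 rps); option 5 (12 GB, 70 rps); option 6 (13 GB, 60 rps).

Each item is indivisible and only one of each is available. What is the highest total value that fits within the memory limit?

Check high-value combinations within 18 GB:
- option 5: memory 12, value 70
- option 6: memory 13, value 60
- option 2: memory 12, value 44
- option 4: memory 17, value 41
Best: 70 rps.

70 rps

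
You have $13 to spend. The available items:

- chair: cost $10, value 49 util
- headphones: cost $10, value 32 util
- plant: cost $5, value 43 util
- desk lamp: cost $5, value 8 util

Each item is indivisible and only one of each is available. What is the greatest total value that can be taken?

51 util

Check high-value combinations within $13:
- plant+desk lamp: cost 5+5=10, value 43+8=51
- chair: cost 10, value 49
- plant: cost 5, value 43
- headphones: cost 10, value 32
- desk lamp: cost 5, value 8
Best: 51 util.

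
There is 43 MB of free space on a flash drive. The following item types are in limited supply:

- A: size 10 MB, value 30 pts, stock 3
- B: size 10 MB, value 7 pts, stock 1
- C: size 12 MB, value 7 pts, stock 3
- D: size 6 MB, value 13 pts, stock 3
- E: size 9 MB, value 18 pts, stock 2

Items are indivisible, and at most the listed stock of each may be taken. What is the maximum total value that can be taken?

Top feasible selections:
- 3×A + 2×D: size 42, value 116
- 3×A + 1×E: size 39, value 108
Best: 116 pts.

116 pts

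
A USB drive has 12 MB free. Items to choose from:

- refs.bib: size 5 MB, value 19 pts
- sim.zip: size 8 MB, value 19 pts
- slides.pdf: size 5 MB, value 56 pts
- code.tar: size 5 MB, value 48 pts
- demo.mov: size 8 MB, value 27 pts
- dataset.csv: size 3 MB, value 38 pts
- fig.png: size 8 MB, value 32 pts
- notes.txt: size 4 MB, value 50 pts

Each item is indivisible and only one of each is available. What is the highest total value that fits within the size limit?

144 pts

Check high-value combinations within 12 MB:
- slides.pdf+dataset.csv+notes.txt: size 5+3+4=12, value 56+38+50=144
- code.tar+dataset.csv+notes.txt: size 5+3+4=12, value 48+38+50=136
- refs.bib+dataset.csv+notes.txt: size 5+3+4=12, value 19+38+50=107
Best: 144 pts.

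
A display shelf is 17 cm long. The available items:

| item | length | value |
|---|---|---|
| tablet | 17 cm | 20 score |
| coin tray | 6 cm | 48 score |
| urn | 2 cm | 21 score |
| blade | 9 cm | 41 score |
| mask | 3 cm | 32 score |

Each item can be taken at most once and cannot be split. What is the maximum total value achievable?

110 score

Check high-value combinations within 17 cm:
- coin tray+urn+blade: length 6+2+9=17, value 48+21+41=110
- coin tray+urn+mask: length 6+2+3=11, value 48+21+32=101
- urn+blade+mask: length 2+9+3=14, value 21+41+32=94
- coin tray+blade: length 6+9=15, value 48+41=89
- coin tray+mask: length 6+3=9, value 48+32=80
Best: 110 score.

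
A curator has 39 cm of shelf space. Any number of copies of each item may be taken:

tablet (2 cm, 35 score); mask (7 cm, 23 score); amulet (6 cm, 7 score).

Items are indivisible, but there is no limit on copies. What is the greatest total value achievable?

665 score

Best value-per-unit is tablet at 35/2, and filling with it alone uses length 19×2=38. No mix of the others beats 19×35 = 665.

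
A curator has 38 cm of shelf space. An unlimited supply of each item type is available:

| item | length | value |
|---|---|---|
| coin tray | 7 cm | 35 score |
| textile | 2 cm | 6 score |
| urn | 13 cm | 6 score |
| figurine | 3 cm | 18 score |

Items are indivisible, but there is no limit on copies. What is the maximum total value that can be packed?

Best value-per-unit is figurine at 18/3; filling with it alone gives 12×18 = 216.
Optimal mix: 1×textile + 12×figurine → length 38, value 222.

222 score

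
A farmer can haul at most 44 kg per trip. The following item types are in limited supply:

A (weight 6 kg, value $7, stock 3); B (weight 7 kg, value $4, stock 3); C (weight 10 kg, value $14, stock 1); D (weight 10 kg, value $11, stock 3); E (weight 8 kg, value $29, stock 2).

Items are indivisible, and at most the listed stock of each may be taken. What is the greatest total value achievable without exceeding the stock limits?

$93

Top feasible selections:
- 3×A + 1×C + 2×E: weight 44, value 93
- 1×A + 1×C + 1×D + 2×E: weight 42, value 90
- 3×A + 1×D + 2×E: weight 44, value 90
- 1×A + 2×D + 2×E: weight 42, value 87
Best: $93.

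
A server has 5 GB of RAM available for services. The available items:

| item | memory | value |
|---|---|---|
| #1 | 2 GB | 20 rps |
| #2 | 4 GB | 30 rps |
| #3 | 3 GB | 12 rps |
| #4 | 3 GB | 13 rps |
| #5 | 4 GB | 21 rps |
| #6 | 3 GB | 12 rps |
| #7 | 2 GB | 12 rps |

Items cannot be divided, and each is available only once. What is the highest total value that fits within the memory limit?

33 rps

Check high-value combinations within 5 GB:
- #1+#4: memory 2+3=5, value 20+13=33
- #1+#7: memory 2+2=4, value 20+12=32
- #1+#3: memory 2+3=5, value 20+12=32
Best: 33 rps.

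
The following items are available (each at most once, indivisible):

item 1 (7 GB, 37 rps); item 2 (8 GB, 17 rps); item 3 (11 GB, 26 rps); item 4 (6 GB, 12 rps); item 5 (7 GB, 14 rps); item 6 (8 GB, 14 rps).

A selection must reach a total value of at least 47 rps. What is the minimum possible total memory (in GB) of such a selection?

Subsets with value ≥ 47, sorted by total memory:
- item 1+item 4: memory 13, value 49
- item 1+item 5: memory 14, value 51
- item 1+item 2: memory 15, value 54
- item 1+item 6: memory 15, value 51
Minimum memory: 13 GB.

13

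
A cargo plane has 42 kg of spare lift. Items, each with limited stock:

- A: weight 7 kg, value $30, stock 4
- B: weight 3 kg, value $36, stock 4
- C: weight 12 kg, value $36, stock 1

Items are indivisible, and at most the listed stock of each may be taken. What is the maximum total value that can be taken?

$264

Top feasible selections:
- 4×A + 4×B: weight 40, value 264
- 2×A + 4×B + 1×C: weight 38, value 240
- 3×A + 4×B: weight 33, value 234
- 3×A + 3×B + 1×C: weight 42, value 234
Best: $264.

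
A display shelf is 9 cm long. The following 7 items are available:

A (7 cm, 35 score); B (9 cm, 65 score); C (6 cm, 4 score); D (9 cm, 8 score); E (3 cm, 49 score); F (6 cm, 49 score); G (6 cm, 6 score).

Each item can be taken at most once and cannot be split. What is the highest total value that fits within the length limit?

Check high-value combinations within 9 cm:
- E+F: length 3+6=9, value 49+49=98
- B: length 9, value 65
- E+G: length 3+6=9, value 49+6=55
- C+E: length 6+3=9, value 4+49=53
Best: 98 score.

98 score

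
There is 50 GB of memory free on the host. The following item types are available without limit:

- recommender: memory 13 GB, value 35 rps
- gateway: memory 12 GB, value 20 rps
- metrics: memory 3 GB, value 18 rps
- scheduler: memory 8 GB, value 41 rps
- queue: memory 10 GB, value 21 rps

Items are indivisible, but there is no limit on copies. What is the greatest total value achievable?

293 rps

Best value-per-unit is metrics at 18/3; filling with it alone gives 16×18 = 288.
Optimal mix: 14×metrics + 1×scheduler → memory 50, value 293.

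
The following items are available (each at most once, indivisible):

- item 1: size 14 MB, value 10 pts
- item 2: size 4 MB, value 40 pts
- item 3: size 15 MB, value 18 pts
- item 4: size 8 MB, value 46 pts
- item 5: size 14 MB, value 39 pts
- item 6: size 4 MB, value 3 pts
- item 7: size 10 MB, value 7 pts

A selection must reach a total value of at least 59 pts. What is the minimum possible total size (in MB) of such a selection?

12

Subsets with value ≥ 59, sorted by total size:
- item 2+item 4: size 12, value 86
- item 2+item 4+item 6: size 16, value 89
- item 2+item 5: size 18, value 79
Minimum size: 12 MB.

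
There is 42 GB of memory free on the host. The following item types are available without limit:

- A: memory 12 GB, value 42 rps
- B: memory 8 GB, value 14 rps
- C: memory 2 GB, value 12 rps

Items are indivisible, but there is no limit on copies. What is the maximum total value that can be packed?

Best value-per-unit is C at 12/2, and filling with it alone uses memory 21×2=42. No mix of the others beats 21×12 = 252.

252 rps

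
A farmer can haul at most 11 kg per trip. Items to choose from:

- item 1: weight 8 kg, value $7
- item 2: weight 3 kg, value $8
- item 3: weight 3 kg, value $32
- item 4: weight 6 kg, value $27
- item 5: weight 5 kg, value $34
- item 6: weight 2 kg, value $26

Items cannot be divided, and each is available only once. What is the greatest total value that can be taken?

Check high-value combinations within 11 kg:
- item 3+item 5+item 6: weight 3+5+2=10, value 32+34+26=92
- item 3+item 4+item 6: weight 3+6+2=11, value 32+27+26=85
- item 2+item 3+item 5: weight 3+3+5=11, value 8+32+34=74
- item 2+item 5+item 6: weight 3+5+2=10, value 8+34+26=68
- item 3+item 5: weight 3+5=8, value 32+34=66
Best: $92.

$92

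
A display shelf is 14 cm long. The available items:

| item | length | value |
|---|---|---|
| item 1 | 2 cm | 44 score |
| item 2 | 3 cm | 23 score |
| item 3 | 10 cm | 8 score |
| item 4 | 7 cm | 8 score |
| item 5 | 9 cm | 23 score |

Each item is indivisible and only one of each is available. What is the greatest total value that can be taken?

90 score

Check high-value combinations within 14 cm:
- item 1+item 2+item 5: length 2+3+9=14, value 44+23+23=90
- item 1+item 2+item 4: length 2+3+7=12, value 44+23+8=75
- item 1+item 2: length 2+3=5, value 44+23=67
Best: 90 score.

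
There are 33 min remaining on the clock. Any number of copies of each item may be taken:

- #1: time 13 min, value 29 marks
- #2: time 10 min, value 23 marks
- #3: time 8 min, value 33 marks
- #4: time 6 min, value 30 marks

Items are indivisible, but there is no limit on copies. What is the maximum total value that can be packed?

Best value-per-unit is #4 at 30/6; filling with it alone gives 5×30 = 150.
Optimal mix: 1×#3 + 4×#4 → time 32, value 153.

153 marks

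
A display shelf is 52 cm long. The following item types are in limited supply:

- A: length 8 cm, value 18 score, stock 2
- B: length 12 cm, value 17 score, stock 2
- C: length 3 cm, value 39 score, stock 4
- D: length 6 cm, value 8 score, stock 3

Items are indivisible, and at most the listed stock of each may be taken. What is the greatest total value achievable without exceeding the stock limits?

226 score

Top feasible selections:
- 2×A + 2×B + 4×C: length 52, value 226
- 2×A + 1×B + 4×C + 2×D: length 52, value 225
- 2×A + 1×B + 4×C + 1×D: length 46, value 217
Best: 226 score.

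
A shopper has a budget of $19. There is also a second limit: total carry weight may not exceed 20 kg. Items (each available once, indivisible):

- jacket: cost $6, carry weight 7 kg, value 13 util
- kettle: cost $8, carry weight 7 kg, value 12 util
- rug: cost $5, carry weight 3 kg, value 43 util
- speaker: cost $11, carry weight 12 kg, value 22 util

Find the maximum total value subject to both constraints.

Feasible sets respecting both limits:
- jacket+kettle+rug: cost 19, carry weight 17, value 68
- rug+speaker: cost 16, carry weight 15, value 65
- jacket+rug: cost 11, carry weight 10, value 56
Best: 68 util.

68 util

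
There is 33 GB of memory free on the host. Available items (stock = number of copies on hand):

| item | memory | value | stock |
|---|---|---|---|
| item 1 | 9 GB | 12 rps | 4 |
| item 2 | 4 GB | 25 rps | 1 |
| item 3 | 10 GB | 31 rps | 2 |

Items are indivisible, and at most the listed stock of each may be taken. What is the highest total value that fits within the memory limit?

99 rps

Best selections within memory 33 and stock limits:
- 1×item 1 + 1×item 2 + 2×item 3: memory 33, value 99
- 1×item 2 + 2×item 3: memory 24, value 87
- 2×item 1 + 1×item 2 + 1×item 3: memory 32, value 80
Best: 99 rps.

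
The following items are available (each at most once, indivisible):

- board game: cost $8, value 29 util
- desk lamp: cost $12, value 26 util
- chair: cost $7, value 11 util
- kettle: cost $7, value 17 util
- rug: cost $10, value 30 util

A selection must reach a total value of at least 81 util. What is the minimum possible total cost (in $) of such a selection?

30

Subsets with value ≥ 81, sorted by total cost:
- board game+desk lamp+rug: cost 30, value 85
- board game+chair+kettle+rug: cost 32, value 87
Minimum cost: 30 $.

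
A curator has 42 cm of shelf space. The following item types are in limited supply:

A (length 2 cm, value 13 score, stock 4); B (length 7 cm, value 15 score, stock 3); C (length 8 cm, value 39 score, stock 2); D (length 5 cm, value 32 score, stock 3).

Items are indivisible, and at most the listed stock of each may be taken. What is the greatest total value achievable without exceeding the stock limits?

226 score

Top feasible selections:
- 4×A + 2×C + 3×D: length 39, value 226
- 2×A + 1×B + 2×C + 3×D: length 42, value 215
Best: 226 score.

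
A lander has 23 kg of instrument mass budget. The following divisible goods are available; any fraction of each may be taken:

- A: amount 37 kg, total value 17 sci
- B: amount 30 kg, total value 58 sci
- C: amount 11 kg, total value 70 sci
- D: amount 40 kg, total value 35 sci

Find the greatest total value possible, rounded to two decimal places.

93.20

Take in order of value per unit:
- C (70/11 per unit): all 11 → value 70, running total 70.00
- B (58/30 per unit): 12 of 30 → value 12×58/30 = 23.2000, running total 93.20
Total 93.20.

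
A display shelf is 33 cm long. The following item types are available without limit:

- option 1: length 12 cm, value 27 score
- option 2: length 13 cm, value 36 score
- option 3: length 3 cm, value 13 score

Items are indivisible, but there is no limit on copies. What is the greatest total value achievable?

Best value-per-unit is option 3 at 13/3, and filling with it alone uses length 11×3=33. No mix of the others beats 11×13 = 143.

143 score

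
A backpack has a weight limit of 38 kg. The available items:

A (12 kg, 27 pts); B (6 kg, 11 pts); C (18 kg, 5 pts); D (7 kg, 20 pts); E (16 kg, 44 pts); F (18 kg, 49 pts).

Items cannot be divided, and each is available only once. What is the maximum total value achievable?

This is a 0/1 knapsack; check combinations near the capacity.
- A+D+F: weight 12+7+18=37, value 27+20+49=96
- E+F: weight 16+18=34, value 44+49=93
- A+D+E: weight 12+7+16=35, value 27+20+44=91
- A+B+F: weight 12+6+18=36, value 27+11+49=87
- A+B+E: weight 12+6+16=34, value 27+11+44=82
Best: 96 pts.

96 pts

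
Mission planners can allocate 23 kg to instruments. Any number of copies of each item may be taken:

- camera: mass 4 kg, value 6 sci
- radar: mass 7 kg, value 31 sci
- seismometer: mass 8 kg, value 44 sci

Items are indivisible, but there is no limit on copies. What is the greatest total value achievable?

119 sci

Best value-per-unit is seismometer at 44/8; filling with it alone gives 2×44 = 88.
Optimal mix: 1×radar + 2×seismometer → mass 23, value 119.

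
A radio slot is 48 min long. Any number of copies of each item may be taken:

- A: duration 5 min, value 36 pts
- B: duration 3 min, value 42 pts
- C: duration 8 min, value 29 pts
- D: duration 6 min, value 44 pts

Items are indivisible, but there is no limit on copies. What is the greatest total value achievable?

Best value-per-unit is B at 42/3, and filling with it alone uses duration 16×3=48. No mix of the others beats 16×42 = 672.

672 pts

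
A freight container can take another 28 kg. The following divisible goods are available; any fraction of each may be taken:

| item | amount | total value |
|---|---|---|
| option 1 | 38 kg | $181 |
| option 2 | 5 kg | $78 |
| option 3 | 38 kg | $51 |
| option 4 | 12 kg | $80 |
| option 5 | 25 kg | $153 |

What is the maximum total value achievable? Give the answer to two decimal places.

225.32

Take in order of value per unit:
- option 2 (78/5 per unit): all 5 → value 78, running total 78.00
- option 4 (80/12 per unit): all 12 → value 80, running total 158.00
- option 5 (153/25 per unit): 11 of 25 → value 11×153/25 = 67.3200, running total 225.32
Total 225.32.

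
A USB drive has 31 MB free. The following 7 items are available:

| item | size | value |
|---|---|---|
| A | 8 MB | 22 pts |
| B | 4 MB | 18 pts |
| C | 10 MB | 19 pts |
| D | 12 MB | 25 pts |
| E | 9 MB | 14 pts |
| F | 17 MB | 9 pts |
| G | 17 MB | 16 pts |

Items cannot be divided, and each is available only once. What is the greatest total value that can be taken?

Check high-value combinations within 31 MB:
- A+B+C+E: size 8+4+10+9=31, value 22+18+19+14=73
- A+C+D: size 8+10+12=30, value 22+19+25=66
- A+B+D: size 8+4+12=24, value 22+18+25=65
- B+C+D: size 4+10+12=26, value 18+19+25=62
- A+D+E: size 8+12+9=29, value 22+25+14=61
Best: 73 pts.

73 pts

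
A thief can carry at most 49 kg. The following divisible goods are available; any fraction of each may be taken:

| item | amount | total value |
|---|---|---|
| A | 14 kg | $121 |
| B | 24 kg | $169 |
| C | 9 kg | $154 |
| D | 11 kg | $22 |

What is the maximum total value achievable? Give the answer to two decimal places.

Take in order of value per unit:
- C (154/9 per unit): all 9 → value 154, running total 154.00
- A (121/14 per unit): all 14 → value 121, running total 275.00
- B (169/24 per unit): all 24 → value 169, running total 444.00
- D (22/11 per unit): 2 of 11 → value 2×22/11 = 4.0000, running total 448.00
Total 448.00.

448.00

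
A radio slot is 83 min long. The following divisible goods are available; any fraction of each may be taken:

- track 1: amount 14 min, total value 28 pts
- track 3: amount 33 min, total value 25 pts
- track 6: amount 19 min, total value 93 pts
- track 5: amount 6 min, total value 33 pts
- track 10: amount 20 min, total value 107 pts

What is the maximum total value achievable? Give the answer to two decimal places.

Take in order of value per unit:
- track 5 (33/6 per unit): all 6 → value 33, running total 33.00
- track 10 (107/20 per unit): all 20 → value 107, running total 140.00
- track 6 (93/19 per unit): all 19 → value 93, running total 233.00
- track 1 (28/14 per unit): all 14 → value 28, running total 261.00
- track 3 (25/33 per unit): 24 of 33 → value 24×25/33 = 18.1818, running total 279.18
Total 279.18.

279.18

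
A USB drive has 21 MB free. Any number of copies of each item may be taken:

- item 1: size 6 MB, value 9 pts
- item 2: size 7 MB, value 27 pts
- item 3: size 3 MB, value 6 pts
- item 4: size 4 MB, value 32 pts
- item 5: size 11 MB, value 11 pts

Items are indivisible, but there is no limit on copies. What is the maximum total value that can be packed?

160 pts

Best value-per-unit is item 4 at 32/4, and filling with it alone uses size 5×4=20. No mix of the others beats 5×32 = 160.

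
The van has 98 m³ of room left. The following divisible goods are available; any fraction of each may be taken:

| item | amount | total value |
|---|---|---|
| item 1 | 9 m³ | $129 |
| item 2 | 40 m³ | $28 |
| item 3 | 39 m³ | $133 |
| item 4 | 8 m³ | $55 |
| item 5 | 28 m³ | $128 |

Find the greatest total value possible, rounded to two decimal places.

454.80

Take in order of value per unit:
- item 1 (129/9 per unit): all 9 → value 129, running total 129.00
- item 4 (55/8 per unit): all 8 → value 55, running total 184.00
- item 5 (128/28 per unit): all 28 → value 128, running total 312.00
- item 3 (133/39 per unit): all 39 → value 133, running total 445.00
- item 2 (28/40 per unit): 14 of 40 → value 14×28/40 = 9.8000, running total 454.80
Total 454.80.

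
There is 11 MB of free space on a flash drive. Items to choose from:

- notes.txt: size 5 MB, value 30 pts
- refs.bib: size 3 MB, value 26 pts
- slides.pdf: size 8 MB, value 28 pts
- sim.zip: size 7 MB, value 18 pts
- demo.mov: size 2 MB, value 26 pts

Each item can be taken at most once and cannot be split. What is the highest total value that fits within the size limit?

82 pts

This is a 0/1 knapsack; check combinations near the capacity.
- notes.txt+refs.bib+demo.mov: size 5+3+2=10, value 30+26+26=82
- notes.txt+demo.mov: size 5+2=7, value 30+26=56
- notes.txt+refs.bib: size 5+3=8, value 30+26=56
- slides.pdf+demo.mov: size 8+2=10, value 28+26=54
- refs.bib+slides.pdf: size 3+8=11, value 26+28=54
Best: 82 pts.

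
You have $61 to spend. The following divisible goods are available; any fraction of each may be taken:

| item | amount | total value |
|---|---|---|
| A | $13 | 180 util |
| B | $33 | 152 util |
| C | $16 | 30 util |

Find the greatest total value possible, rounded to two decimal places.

Take in order of value per unit:
- A (180/13 per unit): all 13 → value 180, running total 180.00
- B (152/33 per unit): all 33 → value 152, running total 332.00
- C (30/16 per unit): 15 of 16 → value 15×30/16 = 28.1250, running total 360.13
Total 360.13.

360.13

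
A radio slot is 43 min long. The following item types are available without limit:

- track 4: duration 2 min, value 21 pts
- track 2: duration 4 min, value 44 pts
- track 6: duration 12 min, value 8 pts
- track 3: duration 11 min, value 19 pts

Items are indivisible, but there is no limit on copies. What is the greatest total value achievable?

461 pts

Best value-per-unit is track 2 at 44/4; filling with it alone gives 10×44 = 440.
Optimal mix: 1×track 4 + 10×track 2 → duration 42, value 461.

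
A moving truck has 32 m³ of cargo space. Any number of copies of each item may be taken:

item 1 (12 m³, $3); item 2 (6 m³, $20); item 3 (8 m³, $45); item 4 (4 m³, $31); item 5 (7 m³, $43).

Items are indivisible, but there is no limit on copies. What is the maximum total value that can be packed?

$248

Best value-per-unit is item 4 at 31/4, and filling with it alone uses volume 8×4=32. No mix of the others beats 8×31 = 248.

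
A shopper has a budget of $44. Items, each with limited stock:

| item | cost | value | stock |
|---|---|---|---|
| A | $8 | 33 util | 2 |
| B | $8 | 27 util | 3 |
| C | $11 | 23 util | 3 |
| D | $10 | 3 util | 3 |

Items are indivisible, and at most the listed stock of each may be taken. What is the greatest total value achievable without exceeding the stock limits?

147 util

Top feasible selections:
- 2×A + 3×B: cost 40, value 147
- 2×A + 2×B + 1×C: cost 43, value 143
Best: 147 util.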